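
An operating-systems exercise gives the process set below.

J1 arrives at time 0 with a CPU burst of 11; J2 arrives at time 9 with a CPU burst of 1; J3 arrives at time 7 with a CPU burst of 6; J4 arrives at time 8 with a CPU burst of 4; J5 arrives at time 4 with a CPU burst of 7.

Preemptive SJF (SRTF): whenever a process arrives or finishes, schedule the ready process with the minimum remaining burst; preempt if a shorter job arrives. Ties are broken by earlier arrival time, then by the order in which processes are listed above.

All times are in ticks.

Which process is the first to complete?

Schedule: | J1 0-9 | J2 9-10 | J1 10-12 | J4 12-16 | J3 16-22 | J5 22-29 |
Completion: J1=12  J2=10  J3=22  J4=16  J5=29
Turnaround (C−A): J1=12  J2=1  J3=15  J4=8  J5=25
Finish order: J2 → J1 → J4 → J3 → J5

J2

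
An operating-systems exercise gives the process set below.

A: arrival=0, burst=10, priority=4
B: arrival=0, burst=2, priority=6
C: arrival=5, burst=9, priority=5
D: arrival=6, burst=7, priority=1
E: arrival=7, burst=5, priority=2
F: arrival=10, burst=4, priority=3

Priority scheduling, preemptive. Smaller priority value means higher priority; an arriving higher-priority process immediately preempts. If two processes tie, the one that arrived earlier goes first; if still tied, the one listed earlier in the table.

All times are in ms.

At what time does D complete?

13

Schedule: | A 0-6 | D 6-13 | E 13-18 | F 18-22 | A 22-26 | C 26-35 | B 35-37 |
Completion: A=26  B=37  C=35  D=13  E=18  F=22
Turnaround (C−A): A=26  B=37  C=30  D=7  E=11  F=12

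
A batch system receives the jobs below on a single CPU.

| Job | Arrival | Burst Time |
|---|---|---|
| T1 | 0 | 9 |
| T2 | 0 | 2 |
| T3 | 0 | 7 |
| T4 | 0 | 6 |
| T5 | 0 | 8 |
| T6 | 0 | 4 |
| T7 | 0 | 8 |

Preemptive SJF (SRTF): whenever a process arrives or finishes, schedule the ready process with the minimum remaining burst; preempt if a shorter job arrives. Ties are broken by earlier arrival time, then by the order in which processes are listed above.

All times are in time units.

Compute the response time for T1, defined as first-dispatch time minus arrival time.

35

Gantt: | T2 0-2 | T6 2-6 | T4 6-12 | T3 12-19 | T5 19-27 | T7 27-35 | T1 35-44 |
Completion: T1=44  T2=2  T3=19  T4=12  T5=27  T6=6  T7=35
Turnaround (C−A): T1=44  T2=2  T3=19  T4=12  T5=27  T6=6  T7=35
Response(T1) = first start − arrival = 35 − 0 = 35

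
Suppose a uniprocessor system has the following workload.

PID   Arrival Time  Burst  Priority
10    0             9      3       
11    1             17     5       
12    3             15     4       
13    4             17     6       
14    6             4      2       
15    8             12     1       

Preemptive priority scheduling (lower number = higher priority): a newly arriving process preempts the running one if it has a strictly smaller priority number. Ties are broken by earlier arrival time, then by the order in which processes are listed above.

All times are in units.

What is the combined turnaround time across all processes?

216

Schedule: | 10 0-6 | 14 6-8 | 15 8-20 | 14 20-22 | 10 22-25 | 12 25-40 | 11 40-57 | 13 57-74 |
Completion: 10=25  11=57  12=40  13=74  14=22  15=20
Turnaround = completion − arrival: 10=25, 11=56, 12=37, 13=70, 14=16, 15=12
Total turnaround = 25 + 56 + 37 + 70 + 16 + 12 = 216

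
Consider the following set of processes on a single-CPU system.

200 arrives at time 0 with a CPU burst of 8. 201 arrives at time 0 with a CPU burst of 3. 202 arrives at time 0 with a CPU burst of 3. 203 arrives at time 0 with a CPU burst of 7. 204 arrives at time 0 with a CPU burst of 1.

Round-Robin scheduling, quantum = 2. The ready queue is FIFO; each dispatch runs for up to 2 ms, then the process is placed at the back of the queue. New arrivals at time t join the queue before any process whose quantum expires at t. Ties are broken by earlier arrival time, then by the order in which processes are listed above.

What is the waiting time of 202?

10

Gantt: | 200 0-2 | 201 2-4 | 202 4-6 | 203 6-8 | 204 8-9 | 200 9-11 | 201 11-12 | 202 12-13 | 203 13-15 | 200 15-17 | 203 17-19 | 200 19-21 | 203 21-22 |
Completion: 200=21  201=12  202=13  203=22  204=9
Turnaround (C−A): 200=21  201=12  202=13  203=22  204=9
Waiting(202) = turnaround − burst = 13 − 3 = 10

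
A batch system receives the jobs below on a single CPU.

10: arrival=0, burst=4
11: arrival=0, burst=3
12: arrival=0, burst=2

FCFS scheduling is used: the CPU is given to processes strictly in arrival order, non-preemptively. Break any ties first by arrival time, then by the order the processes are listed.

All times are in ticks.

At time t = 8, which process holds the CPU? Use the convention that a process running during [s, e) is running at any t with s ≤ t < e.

Schedule: | 10 0-4 | 11 4-7 | 12 7-9 |
Completion: 10=4  11=7  12=9

12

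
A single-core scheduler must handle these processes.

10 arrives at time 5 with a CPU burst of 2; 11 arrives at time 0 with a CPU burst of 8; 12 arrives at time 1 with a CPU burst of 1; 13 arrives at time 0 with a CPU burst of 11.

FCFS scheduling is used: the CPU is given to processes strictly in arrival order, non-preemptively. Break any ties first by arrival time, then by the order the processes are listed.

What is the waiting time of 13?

8

Schedule: | 11 0-8 | 13 8-19 | 12 19-20 | 10 20-22 |
Completion: 10=22  11=8  12=20  13=19
Turnaround (C−A): 10=17  11=8  12=19  13=19
Waiting(13) = turnaround − burst = 19 − 11 = 8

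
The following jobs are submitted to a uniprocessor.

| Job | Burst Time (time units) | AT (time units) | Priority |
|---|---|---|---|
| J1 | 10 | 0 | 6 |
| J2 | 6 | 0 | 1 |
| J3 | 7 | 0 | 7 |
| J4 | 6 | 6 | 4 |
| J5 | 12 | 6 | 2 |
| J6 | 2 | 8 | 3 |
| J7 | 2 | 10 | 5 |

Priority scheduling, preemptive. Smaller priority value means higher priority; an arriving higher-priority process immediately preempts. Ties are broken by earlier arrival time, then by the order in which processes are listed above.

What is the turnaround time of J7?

18

Timeline: | J2 0-6 | J5 6-18 | J6 18-20 | J4 20-26 | J7 26-28 | J1 28-38 | J3 38-45 |
Completion: J1=38  J2=6  J3=45  J4=26  J5=18  J6=20  J7=28
Turnaround (C−A): J1=38  J2=6  J3=45  J4=20  J5=12  J6=12  J7=18
Turnaround(J7) = completion − arrival = 28 − 10 = 18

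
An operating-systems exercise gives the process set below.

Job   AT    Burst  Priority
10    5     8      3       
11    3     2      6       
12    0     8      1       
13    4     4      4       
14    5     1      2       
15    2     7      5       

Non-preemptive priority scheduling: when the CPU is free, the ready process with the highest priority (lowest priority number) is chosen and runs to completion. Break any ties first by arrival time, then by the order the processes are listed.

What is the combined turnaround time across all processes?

94

Schedule: | 12 0-8 | 14 8-9 | 10 9-17 | 13 17-21 | 15 21-28 | 11 28-30 |
Completion: 10=17  11=30  12=8  13=21  14=9  15=28
Turnaround = completion − arrival: 10=12, 11=27, 12=8, 13=17, 14=4, 15=26
Total turnaround = 12 + 27 + 8 + 17 + 4 + 26 = 94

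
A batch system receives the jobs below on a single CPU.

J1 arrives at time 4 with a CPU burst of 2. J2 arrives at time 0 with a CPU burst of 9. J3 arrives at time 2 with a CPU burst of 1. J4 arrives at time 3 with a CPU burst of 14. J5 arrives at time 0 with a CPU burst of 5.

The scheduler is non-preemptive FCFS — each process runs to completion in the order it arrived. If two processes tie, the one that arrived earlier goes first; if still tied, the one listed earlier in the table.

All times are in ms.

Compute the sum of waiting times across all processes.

58

Timeline: | J2 0-9 | J5 9-14 | J3 14-15 | J4 15-29 | J1 29-31 |
Completion: J1=31  J2=9  J3=15  J4=29  J5=14
Waiting = turnaround − burst: J1=25, J2=0, J3=12, J4=12, J5=9
Total waiting = 25 + 0 + 12 + 12 + 9 = 58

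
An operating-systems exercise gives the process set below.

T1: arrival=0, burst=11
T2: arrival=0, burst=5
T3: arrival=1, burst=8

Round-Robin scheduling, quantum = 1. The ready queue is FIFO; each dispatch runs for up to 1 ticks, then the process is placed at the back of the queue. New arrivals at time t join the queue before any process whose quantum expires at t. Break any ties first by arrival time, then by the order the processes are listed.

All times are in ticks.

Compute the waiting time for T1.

13

Gantt: | T1 0-1 | T2 1-2 | T3 2-3 | T1 3-4 | T2 4-5 | T3 5-6 | T1 6-7 | T2 7-8 | T3 8-9 | T1 9-10 | T2 10-11 | T3 11-12 | T1 12-13 | T2 13-14 | T3 14-15 | T1 15-16 | T3 16-17 | T1 17-18 | T3 18-19 | T1 19-20 | T3 20-21 | T1 21-24 |
Completion: T1=24  T2=14  T3=21
Turnaround (C−A): T1=24  T2=14  T3=20
Waiting(T1) = turnaround − burst = 24 − 11 = 13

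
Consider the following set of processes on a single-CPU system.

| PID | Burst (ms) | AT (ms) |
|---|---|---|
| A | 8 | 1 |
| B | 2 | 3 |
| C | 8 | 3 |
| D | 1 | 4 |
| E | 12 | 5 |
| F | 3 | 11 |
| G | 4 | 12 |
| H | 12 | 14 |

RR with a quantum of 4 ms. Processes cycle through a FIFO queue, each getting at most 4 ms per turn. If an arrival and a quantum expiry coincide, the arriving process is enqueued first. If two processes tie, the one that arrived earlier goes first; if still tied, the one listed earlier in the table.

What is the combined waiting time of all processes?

Schedule: | idle 0-1 | A 1-5 | B 5-7 | C 7-11 | D 11-12 | E 12-16 | A 16-20 | F 20-23 | C 23-27 | G 27-31 | H 31-35 | E 35-39 | H 39-43 | E 43-47 | H 47-51 |
Completion: A=20  B=7  C=27  D=12  E=47  F=23  G=31  H=51
Turnaround (C−A): A=19  B=4  C=24  D=8  E=42  F=12  G=19  H=37
Waiting = turnaround − burst: A=11, B=2, C=16, D=7, E=30, F=9, G=15, H=25
Total waiting = 11 + 2 + 16 + 7 + 30 + 9 + 15 + 25 = 115

115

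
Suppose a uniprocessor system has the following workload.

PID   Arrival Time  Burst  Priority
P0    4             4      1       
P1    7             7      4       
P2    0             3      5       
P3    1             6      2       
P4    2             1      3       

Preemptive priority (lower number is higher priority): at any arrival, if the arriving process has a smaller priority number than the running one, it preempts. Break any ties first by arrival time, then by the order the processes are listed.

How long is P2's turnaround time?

Timeline: | P2 0-1 | P3 1-4 | P0 4-8 | P3 8-11 | P4 11-12 | P1 12-19 | P2 19-21 |
Completion: P0=8  P1=19  P2=21  P3=11  P4=12
Turnaround (C−A): P0=4  P1=12  P2=21  P3=10  P4=10
Turnaround(P2) = completion − arrival = 21 − 0 = 21

21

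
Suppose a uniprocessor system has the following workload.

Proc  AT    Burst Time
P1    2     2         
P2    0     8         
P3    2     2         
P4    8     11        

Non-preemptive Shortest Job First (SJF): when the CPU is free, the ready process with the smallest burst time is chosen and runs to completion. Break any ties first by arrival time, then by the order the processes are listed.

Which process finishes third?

Schedule: | P2 0-8 | P1 8-10 | P3 10-12 | P4 12-23 |
Completion: P1=10  P2=8  P3=12  P4=23
Finish order: P2 → P1 → P3 → P4

P3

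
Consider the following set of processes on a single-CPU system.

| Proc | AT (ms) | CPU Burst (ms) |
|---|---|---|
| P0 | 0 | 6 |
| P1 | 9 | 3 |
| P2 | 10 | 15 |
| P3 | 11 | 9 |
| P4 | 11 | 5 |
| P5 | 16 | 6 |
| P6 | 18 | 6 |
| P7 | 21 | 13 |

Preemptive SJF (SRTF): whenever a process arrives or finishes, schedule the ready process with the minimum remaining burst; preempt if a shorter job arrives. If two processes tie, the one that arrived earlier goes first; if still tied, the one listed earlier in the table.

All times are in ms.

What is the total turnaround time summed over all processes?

146

Timeline: | P0 0-6 | idle 6-9 | P1 9-12 | P4 12-17 | P5 17-23 | P6 23-29 | P3 29-38 | P7 38-51 | P2 51-66 |
Completion: P0=6  P1=12  P2=66  P3=38  P4=17  P5=23  P6=29  P7=51
Turnaround = completion − arrival: P0=6, P1=3, P2=56, P3=27, P4=6, P5=7, P6=11, P7=30
Total turnaround = 6 + 3 + 56 + 27 + 6 + 7 + 11 + 30 = 146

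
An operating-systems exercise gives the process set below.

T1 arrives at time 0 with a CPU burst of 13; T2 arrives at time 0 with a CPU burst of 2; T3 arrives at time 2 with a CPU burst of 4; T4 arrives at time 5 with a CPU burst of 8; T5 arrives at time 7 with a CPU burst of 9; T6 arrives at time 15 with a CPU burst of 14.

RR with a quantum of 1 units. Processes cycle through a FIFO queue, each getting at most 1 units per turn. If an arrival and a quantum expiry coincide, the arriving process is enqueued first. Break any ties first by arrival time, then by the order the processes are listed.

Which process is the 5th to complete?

Timeline: | T1 0-1 | T2 1-2 | T1 2-3 | T3 3-4 | T2 4-5 | T1 5-6 | T3 6-7 | T4 7-8 | T1 8-9 | T5 9-10 | T3 10-11 | T4 11-12 | T1 12-13 | T5 13-14 | T3 14-15 | T4 15-16 | T1 16-17 | T5 17-18 | T6 18-19 | T4 19-20 | T1 20-21 | T5 21-22 | T6 22-23 | T4 23-24 | T1 24-25 | T5 25-26 | T6 26-27 | T4 27-28 | T1 28-29 | T5 29-30 | T6 30-31 | T4 31-32 | T1 32-33 | T5 33-34 | T6 34-35 | T4 35-36 | T1 36-37 | T5 37-38 | T6 38-39 | T1 39-40 | T5 40-41 | T6 41-42 | T1 42-43 | T6 43-50 |
Completion: T1=43  T2=5  T3=15  T4=36  T5=41  T6=50
Turnaround (C−A): T1=43  T2=5  T3=13  T4=31  T5=34  T6=35
Finish order: T2 → T3 → T4 → T5 → T1 → T6

T1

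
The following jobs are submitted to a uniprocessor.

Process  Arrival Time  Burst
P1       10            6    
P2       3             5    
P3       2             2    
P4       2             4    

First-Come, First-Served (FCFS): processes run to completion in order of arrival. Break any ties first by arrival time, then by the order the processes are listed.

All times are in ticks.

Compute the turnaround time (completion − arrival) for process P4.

Timeline: | idle 0-2 | P3 2-4 | P4 4-8 | P2 8-13 | P1 13-19 |
Completion: P1=19  P2=13  P3=4  P4=8
Turnaround(P4) = completion − arrival = 8 − 2 = 6

6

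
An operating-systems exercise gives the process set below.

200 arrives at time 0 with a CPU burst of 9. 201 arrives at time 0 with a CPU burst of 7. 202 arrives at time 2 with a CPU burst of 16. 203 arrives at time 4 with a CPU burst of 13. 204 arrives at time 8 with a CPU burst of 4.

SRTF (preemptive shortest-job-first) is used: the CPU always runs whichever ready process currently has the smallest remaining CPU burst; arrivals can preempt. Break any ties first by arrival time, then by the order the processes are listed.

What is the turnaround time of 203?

29

Schedule: | 201 0-7 | 200 7-8 | 204 8-12 | 200 12-20 | 203 20-33 | 202 33-49 |
Completion: 200=20  201=7  202=49  203=33  204=12
Turnaround (C−A): 200=20  201=7  202=47  203=29  204=4
Turnaround(203) = completion − arrival = 33 − 4 = 29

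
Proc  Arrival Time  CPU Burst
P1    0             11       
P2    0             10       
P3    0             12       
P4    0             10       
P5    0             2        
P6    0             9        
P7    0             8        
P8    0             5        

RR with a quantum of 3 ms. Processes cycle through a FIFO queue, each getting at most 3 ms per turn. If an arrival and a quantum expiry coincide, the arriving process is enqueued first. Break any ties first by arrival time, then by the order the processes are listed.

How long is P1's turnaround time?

62

Gantt: | P1 0-3 | P2 3-6 | P3 6-9 | P4 9-12 | P5 12-14 | P6 14-17 | P7 17-20 | P8 20-23 | P1 23-26 | P2 26-29 | P3 29-32 | P4 32-35 | P6 35-38 | P7 38-41 | P8 41-43 | P1 43-46 | P2 46-49 | P3 49-52 | P4 52-55 | P6 55-58 | P7 58-60 | P1 60-62 | P2 62-63 | P3 63-66 | P4 66-67 |
Completion: P1=62  P2=63  P3=66  P4=67  P5=14  P6=58  P7=60  P8=43
Turnaround(P1) = completion − arrival = 62 − 0 = 62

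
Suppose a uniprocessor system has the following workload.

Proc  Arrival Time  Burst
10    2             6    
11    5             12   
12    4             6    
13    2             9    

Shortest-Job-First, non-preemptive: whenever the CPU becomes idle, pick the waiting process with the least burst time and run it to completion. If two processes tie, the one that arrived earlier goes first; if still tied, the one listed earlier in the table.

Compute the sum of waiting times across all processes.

Schedule: | idle 0-2 | 10 2-8 | 12 8-14 | 13 14-23 | 11 23-35 |
Completion: 10=8  11=35  12=14  13=23
Turnaround (C−A): 10=6  11=30  12=10  13=21
Waiting = turnaround − burst: 10=0, 11=18, 12=4, 13=12
Total waiting = 0 + 18 + 4 + 12 = 34

34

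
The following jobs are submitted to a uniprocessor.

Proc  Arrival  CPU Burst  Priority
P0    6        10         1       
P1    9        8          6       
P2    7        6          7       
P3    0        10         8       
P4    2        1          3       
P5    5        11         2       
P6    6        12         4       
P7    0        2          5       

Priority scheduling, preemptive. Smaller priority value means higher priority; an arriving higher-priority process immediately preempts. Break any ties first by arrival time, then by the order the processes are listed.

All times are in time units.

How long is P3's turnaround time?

60

Timeline: | P7 0-2 | P4 2-3 | P3 3-5 | P5 5-6 | P0 6-16 | P5 16-26 | P6 26-38 | P1 38-46 | P2 46-52 | P3 52-60 |
Completion: P0=16  P1=46  P2=52  P3=60  P4=3  P5=26  P6=38  P7=2
Turnaround(P3) = completion − arrival = 60 − 0 = 60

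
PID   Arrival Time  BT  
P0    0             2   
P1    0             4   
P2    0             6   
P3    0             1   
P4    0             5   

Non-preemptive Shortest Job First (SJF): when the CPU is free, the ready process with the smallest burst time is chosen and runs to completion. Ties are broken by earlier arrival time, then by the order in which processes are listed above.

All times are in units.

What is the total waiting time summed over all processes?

23

Schedule: | P3 0-1 | P0 1-3 | P1 3-7 | P4 7-12 | P2 12-18 |
Completion: P0=3  P1=7  P2=18  P3=1  P4=12
Waiting = turnaround − burst: P0=1, P1=3, P2=12, P3=0, P4=7
Total waiting = 1 + 3 + 12 + 0 + 7 = 23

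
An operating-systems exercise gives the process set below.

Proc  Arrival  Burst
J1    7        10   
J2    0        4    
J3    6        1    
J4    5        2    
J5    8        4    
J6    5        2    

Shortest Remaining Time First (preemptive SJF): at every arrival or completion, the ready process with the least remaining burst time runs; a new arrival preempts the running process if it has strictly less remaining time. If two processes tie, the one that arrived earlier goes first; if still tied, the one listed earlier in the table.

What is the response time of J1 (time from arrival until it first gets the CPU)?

Schedule: | J2 0-4 | idle 4-5 | J4 5-7 | J3 7-8 | J6 8-10 | J5 10-14 | J1 14-24 |
Completion: J1=24  J2=4  J3=8  J4=7  J5=14  J6=10
Response(J1) = first start − arrival = 14 − 7 = 7

7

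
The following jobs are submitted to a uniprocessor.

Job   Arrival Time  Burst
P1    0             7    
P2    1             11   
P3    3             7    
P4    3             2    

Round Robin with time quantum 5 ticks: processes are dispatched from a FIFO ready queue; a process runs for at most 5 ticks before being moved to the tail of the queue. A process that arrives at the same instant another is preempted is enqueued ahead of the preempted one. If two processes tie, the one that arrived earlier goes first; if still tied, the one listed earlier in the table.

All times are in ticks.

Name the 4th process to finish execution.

Timeline: | P1 0-5 | P2 5-10 | P3 10-15 | P4 15-17 | P1 17-19 | P2 19-24 | P3 24-26 | P2 26-27 |
Completion: P1=19  P2=27  P3=26  P4=17
Turnaround (C−A): P1=19  P2=26  P3=23  P4=14
Finish order: P4 → P1 → P3 → P2

P2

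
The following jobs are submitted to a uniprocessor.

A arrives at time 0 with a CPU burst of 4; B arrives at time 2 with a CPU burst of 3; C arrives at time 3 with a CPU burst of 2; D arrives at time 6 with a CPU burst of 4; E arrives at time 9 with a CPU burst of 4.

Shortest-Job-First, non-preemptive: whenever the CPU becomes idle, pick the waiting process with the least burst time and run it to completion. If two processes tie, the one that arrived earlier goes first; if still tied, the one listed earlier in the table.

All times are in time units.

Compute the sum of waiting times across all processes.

Timeline: | A 0-4 | C 4-6 | B 6-9 | D 9-13 | E 13-17 |
Completion: A=4  B=9  C=6  D=13  E=17
Turnaround (C−A): A=4  B=7  C=3  D=7  E=8
Waiting = turnaround − burst: A=0, B=4, C=1, D=3, E=4
Total waiting = 0 + 4 + 1 + 3 + 4 = 12

12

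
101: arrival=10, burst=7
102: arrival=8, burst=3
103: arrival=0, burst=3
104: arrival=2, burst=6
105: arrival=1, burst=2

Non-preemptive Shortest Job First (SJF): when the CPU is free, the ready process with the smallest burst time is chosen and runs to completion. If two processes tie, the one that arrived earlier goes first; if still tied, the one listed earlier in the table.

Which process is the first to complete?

Gantt: | 103 0-3 | 105 3-5 | 104 5-11 | 102 11-14 | 101 14-21 |
Completion: 101=21  102=14  103=3  104=11  105=5
Finish order: 103 → 105 → 104 → 102 → 101

103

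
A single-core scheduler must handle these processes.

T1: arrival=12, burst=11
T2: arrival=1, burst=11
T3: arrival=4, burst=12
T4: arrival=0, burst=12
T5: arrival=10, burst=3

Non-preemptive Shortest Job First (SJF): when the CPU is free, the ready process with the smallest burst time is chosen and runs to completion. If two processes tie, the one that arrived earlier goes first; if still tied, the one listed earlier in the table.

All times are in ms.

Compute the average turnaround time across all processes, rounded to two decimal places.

22.40

Schedule: | T4 0-12 | T5 12-15 | T2 15-26 | T1 26-37 | T3 37-49 |
Completion: T1=37  T2=26  T3=49  T4=12  T5=15
Turnaround (C−A): T1=25  T2=25  T3=45  T4=12  T5=5
Turnaround times: T1=25, T2=25, T3=45, T4=12, T5=5
Average turnaround = (25+25+45+12+5) / 5 = 112/5 = 22.40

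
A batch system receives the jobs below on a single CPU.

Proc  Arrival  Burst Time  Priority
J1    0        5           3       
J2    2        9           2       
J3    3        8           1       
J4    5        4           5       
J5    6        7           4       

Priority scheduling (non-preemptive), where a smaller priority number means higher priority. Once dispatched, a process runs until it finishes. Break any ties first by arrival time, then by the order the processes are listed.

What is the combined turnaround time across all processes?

86

Schedule: | J1 0-5 | J3 5-13 | J2 13-22 | J5 22-29 | J4 29-33 |
Completion: J1=5  J2=22  J3=13  J4=33  J5=29
Turnaround = completion − arrival: J1=5, J2=20, J3=10, J4=28, J5=23
Total turnaround = 5 + 20 + 10 + 28 + 23 = 86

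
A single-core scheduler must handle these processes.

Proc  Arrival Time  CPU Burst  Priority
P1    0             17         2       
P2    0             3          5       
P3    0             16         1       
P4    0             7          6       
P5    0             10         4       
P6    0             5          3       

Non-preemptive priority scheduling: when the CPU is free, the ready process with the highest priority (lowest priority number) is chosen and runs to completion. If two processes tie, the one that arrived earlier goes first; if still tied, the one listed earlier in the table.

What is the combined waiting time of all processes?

Gantt: | P3 0-16 | P1 16-33 | P6 33-38 | P5 38-48 | P2 48-51 | P4 51-58 |
Completion: P1=33  P2=51  P3=16  P4=58  P5=48  P6=38
Turnaround (C−A): P1=33  P2=51  P3=16  P4=58  P5=48  P6=38
Waiting = turnaround − burst: P1=16, P2=48, P3=0, P4=51, P5=38, P6=33
Total waiting = 16 + 48 + 0 + 51 + 38 + 33 = 186

186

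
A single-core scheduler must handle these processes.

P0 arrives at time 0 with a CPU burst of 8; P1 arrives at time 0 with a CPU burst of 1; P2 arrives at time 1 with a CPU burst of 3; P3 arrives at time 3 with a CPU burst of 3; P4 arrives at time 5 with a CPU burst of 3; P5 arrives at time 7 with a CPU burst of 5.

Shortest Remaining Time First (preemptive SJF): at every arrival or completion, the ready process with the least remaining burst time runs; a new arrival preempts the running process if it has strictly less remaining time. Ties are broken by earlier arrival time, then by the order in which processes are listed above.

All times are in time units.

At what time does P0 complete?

Schedule: | P1 0-1 | P2 1-4 | P3 4-7 | P4 7-10 | P5 10-15 | P0 15-23 |
Completion: P0=23  P1=1  P2=4  P3=7  P4=10  P5=15
Turnaround (C−A): P0=23  P1=1  P2=3  P3=4  P4=5  P5=8

23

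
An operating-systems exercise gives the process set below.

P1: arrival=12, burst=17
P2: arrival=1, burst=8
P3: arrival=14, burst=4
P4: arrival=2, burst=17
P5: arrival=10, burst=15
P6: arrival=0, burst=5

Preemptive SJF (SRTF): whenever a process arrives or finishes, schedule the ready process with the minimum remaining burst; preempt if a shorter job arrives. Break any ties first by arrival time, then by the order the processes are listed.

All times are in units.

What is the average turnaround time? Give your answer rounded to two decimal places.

24.00

Timeline: | P6 0-5 | P2 5-13 | P5 13-14 | P3 14-18 | P5 18-32 | P4 32-49 | P1 49-66 |
Completion: P1=66  P2=13  P3=18  P4=49  P5=32  P6=5
Turnaround times: P1=54, P2=12, P3=4, P4=47, P5=22, P6=5
Average turnaround = (54+12+4+47+22+5) / 6 = 144/6 = 24.00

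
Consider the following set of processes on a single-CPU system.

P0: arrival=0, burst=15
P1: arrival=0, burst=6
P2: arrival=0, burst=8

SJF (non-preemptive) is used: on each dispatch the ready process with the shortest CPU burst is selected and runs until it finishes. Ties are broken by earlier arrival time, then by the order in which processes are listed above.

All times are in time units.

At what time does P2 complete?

Gantt: | P1 0-6 | P2 6-14 | P0 14-29 |
Completion: P0=29  P1=6  P2=14
Turnaround (C−A): P0=29  P1=6  P2=14

14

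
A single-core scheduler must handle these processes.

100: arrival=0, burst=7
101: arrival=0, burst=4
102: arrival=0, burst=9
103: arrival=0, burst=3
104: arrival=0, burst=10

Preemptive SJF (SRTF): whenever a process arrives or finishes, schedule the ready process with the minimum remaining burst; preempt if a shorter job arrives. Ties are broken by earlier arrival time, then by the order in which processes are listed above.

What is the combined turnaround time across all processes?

Gantt: | 103 0-3 | 101 3-7 | 100 7-14 | 102 14-23 | 104 23-33 |
Completion: 100=14  101=7  102=23  103=3  104=33
Turnaround = completion − arrival: 100=14, 101=7, 102=23, 103=3, 104=33
Total turnaround = 14 + 7 + 23 + 3 + 33 = 80

80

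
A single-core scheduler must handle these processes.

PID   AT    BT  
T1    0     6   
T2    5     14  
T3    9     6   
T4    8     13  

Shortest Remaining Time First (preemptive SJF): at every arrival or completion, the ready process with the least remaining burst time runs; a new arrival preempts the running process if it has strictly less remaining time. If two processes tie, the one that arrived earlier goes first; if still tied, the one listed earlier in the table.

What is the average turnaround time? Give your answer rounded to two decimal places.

Gantt: | T1 0-6 | T2 6-9 | T3 9-15 | T2 15-26 | T4 26-39 |
Completion: T1=6  T2=26  T3=15  T4=39
Turnaround (C−A): T1=6  T2=21  T3=6  T4=31
Turnaround times: T1=6, T2=21, T3=6, T4=31
Average turnaround = (6+21+6+31) / 4 = 64/4 = 16.00

16.00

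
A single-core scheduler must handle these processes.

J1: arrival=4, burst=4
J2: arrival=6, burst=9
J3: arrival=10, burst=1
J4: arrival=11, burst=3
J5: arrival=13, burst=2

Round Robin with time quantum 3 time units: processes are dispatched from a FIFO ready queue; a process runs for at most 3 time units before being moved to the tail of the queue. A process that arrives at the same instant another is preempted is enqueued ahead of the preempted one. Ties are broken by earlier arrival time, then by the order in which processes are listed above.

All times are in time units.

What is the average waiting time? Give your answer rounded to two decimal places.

Timeline: | idle 0-4 | J1 4-7 | J2 7-10 | J1 10-11 | J3 11-12 | J2 12-15 | J4 15-18 | J5 18-20 | J2 20-23 |
Completion: J1=11  J2=23  J3=12  J4=18  J5=20
Turnaround (C−A): J1=7  J2=17  J3=2  J4=7  J5=7
Waiting times: J1=3, J2=8, J3=1, J4=4, J5=5
Average waiting = (3+8+1+4+5) / 5 = 21/5 = 4.20

4.20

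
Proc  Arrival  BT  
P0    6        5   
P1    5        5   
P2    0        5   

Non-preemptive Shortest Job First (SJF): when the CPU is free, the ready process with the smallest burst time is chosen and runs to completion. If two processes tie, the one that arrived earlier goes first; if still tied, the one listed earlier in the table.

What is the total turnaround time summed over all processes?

19

Timeline: | P2 0-5 | P1 5-10 | P0 10-15 |
Completion: P0=15  P1=10  P2=5
Turnaround (C−A): P0=9  P1=5  P2=5
Turnaround = completion − arrival: P0=9, P1=5, P2=5
Total turnaround = 9 + 5 + 5 = 19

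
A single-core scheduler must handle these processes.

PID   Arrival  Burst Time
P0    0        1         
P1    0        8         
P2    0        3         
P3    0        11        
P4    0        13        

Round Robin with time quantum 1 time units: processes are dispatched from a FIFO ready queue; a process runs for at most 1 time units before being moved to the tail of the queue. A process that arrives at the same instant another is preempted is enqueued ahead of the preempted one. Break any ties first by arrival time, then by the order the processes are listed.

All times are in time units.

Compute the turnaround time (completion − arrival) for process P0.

1

Timeline: | P0 0-1 | P1 1-2 | P2 2-3 | P3 3-4 | P4 4-5 | P1 5-6 | P2 6-7 | P3 7-8 | P4 8-9 | P1 9-10 | P2 10-11 | P3 11-12 | P4 12-13 | P1 13-14 | P3 14-15 | P4 15-16 | P1 16-17 | P3 17-18 | P4 18-19 | P1 19-20 | P3 20-21 | P4 21-22 | P1 22-23 | P3 23-24 | P4 24-25 | P1 25-26 | P3 26-27 | P4 27-28 | P3 28-29 | P4 29-30 | P3 30-31 | P4 31-32 | P3 32-33 | P4 33-36 |
Completion: P0=1  P1=26  P2=11  P3=33  P4=36
Turnaround(P0) = completion − arrival = 1 − 0 = 1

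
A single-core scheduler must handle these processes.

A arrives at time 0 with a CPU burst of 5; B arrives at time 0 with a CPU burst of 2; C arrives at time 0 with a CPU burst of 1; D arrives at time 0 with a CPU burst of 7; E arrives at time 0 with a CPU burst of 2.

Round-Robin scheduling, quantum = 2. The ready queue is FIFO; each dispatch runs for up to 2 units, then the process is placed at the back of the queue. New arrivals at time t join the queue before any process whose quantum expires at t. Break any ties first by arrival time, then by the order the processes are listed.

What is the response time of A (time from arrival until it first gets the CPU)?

Gantt: | A 0-2 | B 2-4 | C 4-5 | D 5-7 | E 7-9 | A 9-11 | D 11-13 | A 13-14 | D 14-17 |
Completion: A=14  B=4  C=5  D=17  E=9
Response(A) = first start − arrival = 0 − 0 = 0

0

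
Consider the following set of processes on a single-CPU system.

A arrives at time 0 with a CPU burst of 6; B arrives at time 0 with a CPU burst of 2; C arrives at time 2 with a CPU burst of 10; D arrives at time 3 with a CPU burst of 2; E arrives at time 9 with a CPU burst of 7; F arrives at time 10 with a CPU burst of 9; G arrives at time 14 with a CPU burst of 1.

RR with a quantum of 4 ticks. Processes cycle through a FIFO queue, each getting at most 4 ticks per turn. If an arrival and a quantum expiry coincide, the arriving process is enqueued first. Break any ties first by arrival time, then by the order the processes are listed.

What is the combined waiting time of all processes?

87

Timeline: | A 0-4 | B 4-6 | C 6-10 | D 10-12 | A 12-14 | E 14-18 | F 18-22 | C 22-26 | G 26-27 | E 27-30 | F 30-34 | C 34-36 | F 36-37 |
Completion: A=14  B=6  C=36  D=12  E=30  F=37  G=27
Waiting = turnaround − burst: A=8, B=4, C=24, D=7, E=14, F=18, G=12
Total waiting = 8 + 4 + 24 + 7 + 14 + 18 + 12 = 87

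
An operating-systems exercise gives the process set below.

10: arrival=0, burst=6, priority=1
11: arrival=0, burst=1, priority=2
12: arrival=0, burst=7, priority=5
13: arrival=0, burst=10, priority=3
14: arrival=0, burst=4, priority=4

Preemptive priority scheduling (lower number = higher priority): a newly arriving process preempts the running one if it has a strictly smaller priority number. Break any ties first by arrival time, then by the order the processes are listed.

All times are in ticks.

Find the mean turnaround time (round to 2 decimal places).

15.80

Schedule: | 10 0-6 | 11 6-7 | 13 7-17 | 14 17-21 | 12 21-28 |
Completion: 10=6  11=7  12=28  13=17  14=21
Turnaround times: 10=6, 11=7, 12=28, 13=17, 14=21
Average turnaround = (6+7+28+17+21) / 5 = 79/5 = 15.80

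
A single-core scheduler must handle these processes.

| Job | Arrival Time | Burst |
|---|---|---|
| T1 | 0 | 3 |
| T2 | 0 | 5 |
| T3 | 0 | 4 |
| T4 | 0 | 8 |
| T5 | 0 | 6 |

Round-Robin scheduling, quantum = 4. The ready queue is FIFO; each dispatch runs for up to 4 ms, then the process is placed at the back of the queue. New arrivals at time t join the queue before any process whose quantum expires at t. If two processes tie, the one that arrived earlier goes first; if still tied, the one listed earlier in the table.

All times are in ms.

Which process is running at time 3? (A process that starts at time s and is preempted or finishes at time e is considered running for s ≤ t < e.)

T2

Schedule: | T1 0-3 | T2 3-7 | T3 7-11 | T4 11-15 | T5 15-19 | T2 19-20 | T4 20-24 | T5 24-26 |
Completion: T1=3  T2=20  T3=11  T4=24  T5=26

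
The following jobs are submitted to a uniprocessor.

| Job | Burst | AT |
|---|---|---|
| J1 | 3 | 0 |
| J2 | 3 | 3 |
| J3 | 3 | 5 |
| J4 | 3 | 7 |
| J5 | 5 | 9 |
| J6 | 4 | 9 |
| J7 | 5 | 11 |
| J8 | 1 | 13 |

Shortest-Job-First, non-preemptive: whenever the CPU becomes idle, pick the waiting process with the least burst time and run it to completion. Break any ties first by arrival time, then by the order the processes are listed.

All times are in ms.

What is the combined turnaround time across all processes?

55

Gantt: | J1 0-3 | J2 3-6 | J3 6-9 | J4 9-12 | J6 12-16 | J8 16-17 | J5 17-22 | J7 22-27 |
Completion: J1=3  J2=6  J3=9  J4=12  J5=22  J6=16  J7=27  J8=17
Turnaround (C−A): J1=3  J2=3  J3=4  J4=5  J5=13  J6=7  J7=16  J8=4
Turnaround = completion − arrival: J1=3, J2=3, J3=4, J4=5, J5=13, J6=7, J7=16, J8=4
Total turnaround = 3 + 3 + 4 + 5 + 13 + 7 + 16 + 4 = 55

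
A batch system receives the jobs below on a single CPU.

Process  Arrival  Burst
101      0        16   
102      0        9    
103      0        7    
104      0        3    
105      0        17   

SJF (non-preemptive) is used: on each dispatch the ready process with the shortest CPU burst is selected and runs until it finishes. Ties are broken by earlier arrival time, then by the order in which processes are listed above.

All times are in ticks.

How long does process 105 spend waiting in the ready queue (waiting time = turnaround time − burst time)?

35

Gantt: | 104 0-3 | 103 3-10 | 102 10-19 | 101 19-35 | 105 35-52 |
Completion: 101=35  102=19  103=10  104=3  105=52
Turnaround (C−A): 101=35  102=19  103=10  104=3  105=52
Waiting(105) = turnaround − burst = 52 − 17 = 35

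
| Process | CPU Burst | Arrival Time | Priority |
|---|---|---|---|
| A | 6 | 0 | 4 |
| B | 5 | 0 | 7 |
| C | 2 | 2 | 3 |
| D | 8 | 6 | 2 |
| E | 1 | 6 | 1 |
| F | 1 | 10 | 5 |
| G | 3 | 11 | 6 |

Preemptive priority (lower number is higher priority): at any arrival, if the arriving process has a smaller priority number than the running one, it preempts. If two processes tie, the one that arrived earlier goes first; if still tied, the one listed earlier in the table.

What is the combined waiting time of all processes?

47

Gantt: | A 0-2 | C 2-4 | A 4-6 | E 6-7 | D 7-15 | A 15-17 | F 17-18 | G 18-21 | B 21-26 |
Completion: A=17  B=26  C=4  D=15  E=7  F=18  G=21
Waiting = turnaround − burst: A=11, B=21, C=0, D=1, E=0, F=7, G=7
Total waiting = 11 + 21 + 0 + 1 + 0 + 7 + 7 = 47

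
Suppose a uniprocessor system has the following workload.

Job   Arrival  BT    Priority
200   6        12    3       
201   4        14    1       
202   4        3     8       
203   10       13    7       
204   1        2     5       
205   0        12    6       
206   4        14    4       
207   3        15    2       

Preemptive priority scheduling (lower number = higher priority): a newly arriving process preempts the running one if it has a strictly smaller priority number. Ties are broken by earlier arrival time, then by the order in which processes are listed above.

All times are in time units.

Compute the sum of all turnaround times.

359

Schedule: | 205 0-1 | 204 1-3 | 207 3-4 | 201 4-18 | 207 18-32 | 200 32-44 | 206 44-58 | 205 58-69 | 203 69-82 | 202 82-85 |
Completion: 200=44  201=18  202=85  203=82  204=3  205=69  206=58  207=32
Turnaround (C−A): 200=38  201=14  202=81  203=72  204=2  205=69  206=54  207=29
Turnaround = completion − arrival: 200=38, 201=14, 202=81, 203=72, 204=2, 205=69, 206=54, 207=29
Total turnaround = 38 + 14 + 81 + 72 + 2 + 69 + 54 + 29 = 359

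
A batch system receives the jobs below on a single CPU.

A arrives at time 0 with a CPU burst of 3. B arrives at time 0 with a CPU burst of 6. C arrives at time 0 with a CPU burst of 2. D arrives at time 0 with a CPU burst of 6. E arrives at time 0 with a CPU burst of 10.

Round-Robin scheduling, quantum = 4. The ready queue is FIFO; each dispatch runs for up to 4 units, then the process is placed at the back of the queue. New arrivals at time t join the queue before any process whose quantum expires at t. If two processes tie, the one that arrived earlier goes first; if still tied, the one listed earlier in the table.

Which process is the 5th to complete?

E

Timeline: | A 0-3 | B 3-7 | C 7-9 | D 9-13 | E 13-17 | B 17-19 | D 19-21 | E 21-27 |
Completion: A=3  B=19  C=9  D=21  E=27
Turnaround (C−A): A=3  B=19  C=9  D=21  E=27
Finish order: A → C → B → D → E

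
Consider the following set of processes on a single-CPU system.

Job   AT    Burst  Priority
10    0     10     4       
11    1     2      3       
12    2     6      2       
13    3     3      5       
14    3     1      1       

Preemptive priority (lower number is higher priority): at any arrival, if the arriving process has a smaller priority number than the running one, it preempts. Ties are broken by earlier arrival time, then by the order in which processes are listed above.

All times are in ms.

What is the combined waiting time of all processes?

33

Gantt: | 10 0-1 | 11 1-2 | 12 2-3 | 14 3-4 | 12 4-9 | 11 9-10 | 10 10-19 | 13 19-22 |
Completion: 10=19  11=10  12=9  13=22  14=4
Waiting = turnaround − burst: 10=9, 11=7, 12=1, 13=16, 14=0
Total waiting = 9 + 7 + 1 + 16 + 0 = 33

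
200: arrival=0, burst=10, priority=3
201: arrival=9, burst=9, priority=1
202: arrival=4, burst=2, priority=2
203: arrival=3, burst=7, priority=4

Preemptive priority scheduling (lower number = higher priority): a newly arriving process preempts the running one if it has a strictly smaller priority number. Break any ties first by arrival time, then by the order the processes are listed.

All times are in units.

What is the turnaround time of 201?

Gantt: | 200 0-4 | 202 4-6 | 200 6-9 | 201 9-18 | 200 18-21 | 203 21-28 |
Completion: 200=21  201=18  202=6  203=28
Turnaround (C−A): 200=21  201=9  202=2  203=25
Turnaround(201) = completion − arrival = 18 − 9 = 9

9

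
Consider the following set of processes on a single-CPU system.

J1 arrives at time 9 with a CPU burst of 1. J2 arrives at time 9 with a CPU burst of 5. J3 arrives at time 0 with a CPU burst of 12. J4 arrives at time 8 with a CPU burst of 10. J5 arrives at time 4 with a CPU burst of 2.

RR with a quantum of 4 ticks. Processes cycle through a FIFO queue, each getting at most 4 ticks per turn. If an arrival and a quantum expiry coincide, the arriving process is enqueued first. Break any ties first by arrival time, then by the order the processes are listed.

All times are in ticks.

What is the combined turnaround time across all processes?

Schedule: | J3 0-4 | J5 4-6 | J3 6-10 | J4 10-14 | J1 14-15 | J2 15-19 | J3 19-23 | J4 23-27 | J2 27-28 | J4 28-30 |
Completion: J1=15  J2=28  J3=23  J4=30  J5=6
Turnaround (C−A): J1=6  J2=19  J3=23  J4=22  J5=2
Turnaround = completion − arrival: J1=6, J2=19, J3=23, J4=22, J5=2
Total turnaround = 6 + 19 + 23 + 22 + 2 = 72

72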